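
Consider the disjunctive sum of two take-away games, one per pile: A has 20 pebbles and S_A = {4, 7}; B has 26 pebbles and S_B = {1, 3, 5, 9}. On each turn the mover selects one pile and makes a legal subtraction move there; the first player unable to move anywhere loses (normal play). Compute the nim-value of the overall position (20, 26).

2

Pile A, S = {4, 7}:
n :  0  1  2  3  4  5  6  7  8  9 10 11 12 13 14 15 16 17 18 19 20
G :  0  0  0  0  1  1  1  1  2  2  2  0  0  0  0  1  1  1  1  2  2
G_A(20) = 2.
Pile B, S = {1, 3, 5, 9}:
n :  0  1  2  3  4  5  6  7  8  9 10 11 12 13 14 15 16 17 18 19 20 21 22 23 24 25 26
G :  0  1  0  1  0  1  0  1  0  1  0  1  0  1  0  1  0  1  0  1  0  1  0  1  0  1  0
G_B(26) = 0.
Combined Grundy value = 2 ⊕ 0 = 2.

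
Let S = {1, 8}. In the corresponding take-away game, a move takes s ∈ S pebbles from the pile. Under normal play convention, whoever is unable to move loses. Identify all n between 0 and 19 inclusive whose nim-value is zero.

n :  0  1  2  3  4  5  6  7  8  9 10 11 12 13 14 15 16 17 18 19
G :  0  1  0  1  0  1  0  1  2  0  1  0  1  0  1  0  1  2  0  1
P-positions are exactly the n with G(n) = 0.

0, 2, 4, 6, 9, 11, 13, 15, 18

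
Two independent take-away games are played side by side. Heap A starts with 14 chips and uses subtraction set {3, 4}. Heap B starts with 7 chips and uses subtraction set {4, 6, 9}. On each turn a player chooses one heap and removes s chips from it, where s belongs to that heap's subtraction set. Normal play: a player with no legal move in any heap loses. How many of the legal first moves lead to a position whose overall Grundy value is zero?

4

Heap A, S = {3, 4}:
G(0) = 0
G(1) = mex{} = 0
G(2) = mex{} = 0
G(3) = mex{0} = 1
G(4) = mex{0,0} = 1
G(5) = mex{0,0} = 1
G(6) = mex{1,0} = 2
G(7) = mex{1,1} = 0
G(8) = mex{1,1} = 0
G(9) = mex{2,1} = 0
G(10) = mex{0,2} = 1
G(11) = mex{0,0} = 1
G(12) = mex{0,0} = 1
G(13) = mex{1,0} = 2
G(14) = mex{1,1} = 0
G_A(14) = 0.
Heap B, S = {4, 6, 9}:
n : 0 1 2 3 4 5 6 7
G : 0 0 0 0 1 1 1 1
G_B(7) = 1.
Combined Grundy value = 0 ⊕ 1 = 1.
A winning move leaves total XOR = 0, i.e. changes one component's Grundy value g to g ⊕ X where X is the current total.
Heap A: need g' = 0⊕1 = 1. Options: 14−3→G=1, 14−4→G=1. Hits: 2.
Heap B: need g' = 1⊕1 = 0. Options: 7−4→G=0, 7−6→G=0. Hits: 2.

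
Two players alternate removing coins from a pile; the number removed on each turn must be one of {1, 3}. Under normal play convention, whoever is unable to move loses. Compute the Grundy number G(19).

n :  0  1  2  3  4  5  6  7  8  9 10 11 12 13 14 15 16 17 18 19
G :  0  1  0  1  0  1  0  1  0  1  0  1  0  1  0  1  0  1  0  1

1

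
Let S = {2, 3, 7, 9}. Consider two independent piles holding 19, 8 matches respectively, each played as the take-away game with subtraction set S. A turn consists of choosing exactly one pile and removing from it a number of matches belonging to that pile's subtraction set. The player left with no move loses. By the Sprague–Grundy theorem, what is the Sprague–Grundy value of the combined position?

All piles use S = {2, 3, 7, 9}:
G(0) = 0
G(1) = mex{} = 0
G(2) = mex{0} = 1
G(3) = mex{0,0} = 1
G(4) = mex{1,0} = 2
G(5) = mex{1,1} = 0
G(6) = mex{2,1} = 0
G(7) = mex{0,2,0} = 1
G(8) = mex{0,0,0} = 1
G(9) = mex{1,0,1,0} = 2
G(10) = mex{1,1,1,0} = 2
G(11) = mex{2,1,2,1} = 0
G(12) = mex{2,2,0,1} = 3
G(13) = mex{0,2,0,2} = 1
G(14) = mex{3,0,1,0} = 2
G(15) = mex{1,3,1,0} = 2
G(16) = mex{2,1,2,1} = 0
G(17) = mex{2,2,2,1} = 0
G(18) = mex{0,2,0,2} = 1
G(19) = mex{0,0,3,2} = 1
Pile A: G(19) = 1.
Pile B: G(8) = 1.
Combined Grundy value = 1 ⊕ 1 = 0.

0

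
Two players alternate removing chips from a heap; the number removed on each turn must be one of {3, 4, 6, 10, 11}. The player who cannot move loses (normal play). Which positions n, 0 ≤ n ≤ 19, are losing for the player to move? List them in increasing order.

n :  0  1  2  3  4  5  6  7  8  9 10 11 12 13 14 15 16 17 18 19
G :  0  0  0  1  1  1  2  2  2  0  3  3  1  4  0  2  0  1  3  1
P-positions are exactly the n with G(n) = 0.

0, 1, 2, 9, 14, 16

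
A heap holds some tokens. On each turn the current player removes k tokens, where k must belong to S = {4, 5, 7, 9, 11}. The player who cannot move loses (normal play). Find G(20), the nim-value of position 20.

G(0) = 0
G(1) = mex{} = 0
G(2) = mex{} = 0
G(3) = mex{} = 0
G(4) = mex{0} = 1
G(5) = mex{0,0} = 1
G(6) = mex{0,0} = 1
G(7) = mex{0,0,0} = 1
G(8) = mex{1,0,0} = 2
G(9) = mex{1,1,0,0} = 2
G(10) = mex{1,1,0,0} = 2
G(11) = mex{1,1,1,0,0} = 2
G(12) = mex{2,1,1,0,0} = 3
G(13) = mex{2,2,1,1,0} = 3
G(14) = mex{2,2,1,1,0} = 3
G(15) = mex{2,2,2,1,1} = 0
G(16) = mex{3,2,2,1,1} = 0
G(17) = mex{3,3,2,2,1} = 0
G(18) = mex{3,3,2,2,1} = 0
G(19) = mex{0,3,3,2,2} = 1
G(20) = mex{0,0,3,2,2} = 1

1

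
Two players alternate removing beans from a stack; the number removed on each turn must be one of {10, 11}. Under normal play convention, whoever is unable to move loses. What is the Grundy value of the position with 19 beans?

1

G(0) = 0
G(1) = mex{} = 0
G(2) = mex{} = 0
G(3) = mex{} = 0
G(4) = mex{} = 0
G(5) = mex{} = 0
G(6) = mex{} = 0
G(7) = mex{} = 0
G(8) = mex{} = 0
G(9) = mex{} = 0
G(10) = mex{0} = 1
G(11) = mex{0,0} = 1
G(12) = mex{0,0} = 1
G(13) = mex{0,0} = 1
G(14) = mex{0,0} = 1
G(15) = mex{0,0} = 1
G(16) = mex{0,0} = 1
G(17) = mex{0,0} = 1
G(18) = mex{0,0} = 1
G(19) = mex{0,0} = 1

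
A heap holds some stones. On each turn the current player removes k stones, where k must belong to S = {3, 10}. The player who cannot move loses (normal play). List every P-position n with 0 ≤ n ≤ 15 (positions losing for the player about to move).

0, 1, 2, 6, 7, 8, 13, 14, 15

G(0) = 0
G(1) = mex{} = 0
G(2) = mex{} = 0
G(3) = mex{0} = 1
G(4) = mex{0} = 1
G(5) = mex{0} = 1
G(6) = mex{1} = 0
G(7) = mex{1} = 0
G(8) = mex{1} = 0
G(9) = mex{0} = 1
G(10) = mex{0,0} = 1
G(11) = mex{0,0} = 1
G(12) = mex{1,0} = 2
G(13) = mex{1,1} = 0
G(14) = mex{1,1} = 0
G(15) = mex{2,1} = 0
P-positions are exactly the n with G(n) = 0.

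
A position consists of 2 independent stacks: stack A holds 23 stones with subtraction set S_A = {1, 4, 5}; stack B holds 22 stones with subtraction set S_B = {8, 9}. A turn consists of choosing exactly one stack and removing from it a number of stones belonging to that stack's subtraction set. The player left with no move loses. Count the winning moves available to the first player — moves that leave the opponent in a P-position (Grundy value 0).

Stack A, S = {1, 4, 5}:
n :  0  1  2  3  4  5  6  7  8  9 10 11 12 13 14 15 16 17 18 19 20 21 22 23
G :  0  1  0  1  2  3  2  3  0  1  0  1  2  3  2  3  0  1  0  1  2  3  2  3
G_A(23) = 3.
Stack B, S = {8, 9}:
G(0) = 0
G(1) = mex{} = 0
G(2) = mex{} = 0
G(3) = mex{} = 0
G(4) = mex{} = 0
G(5) = mex{} = 0
G(6) = mex{} = 0
G(7) = mex{} = 0
G(8) = mex{0} = 1
G(9) = mex{0,0} = 1
G(10) = mex{0,0} = 1
G(11) = mex{0,0} = 1
G(12) = mex{0,0} = 1
G(13) = mex{0,0} = 1
G(14) = mex{0,0} = 1
G(15) = mex{0,0} = 1
G(16) = mex{1,0} = 2
G(17) = mex{1,1} = 0
G(18) = mex{1,1} = 0
G(19) = mex{1,1} = 0
G(20) = mex{1,1} = 0
G(21) = mex{1,1} = 0
G(22) = mex{1,1} = 0
G_B(22) = 0.
Combined Grundy value = 3 ⊕ 0 = 3.
A winning move leaves total XOR = 0, i.e. changes one component's Grundy value g to g ⊕ X where X is the current total.
Stack A: need g' = 3⊕3 = 0. Options: 23−1→G=2, 23−4→G=1, 23−5→G=0. Hits: 1.
Stack B: need g' = 0⊕3 = 3. Options: 22−8→G=1, 22−9→G=1. Hits: 0.

1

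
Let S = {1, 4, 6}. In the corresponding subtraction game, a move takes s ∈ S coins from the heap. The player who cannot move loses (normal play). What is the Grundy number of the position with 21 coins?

1

G(0) = 0
G(1) = mex{0} = 1
G(2) = mex{1} = 0
G(3) = mex{0} = 1
G(4) = mex{1,0} = 2
G(5) = mex{2,1} = 0
G(6) = mex{0,0,0} = 1
G(7) = mex{1,1,1} = 0
G(8) = mex{0,2,0} = 1
G(9) = mex{1,0,1} = 2
G(10) = mex{2,1,2} = 0
G(11) = mex{0,0,0} = 1
G(12) = mex{1,1,1} = 0
G(13) = mex{0,2,0} = 1
G(14) = mex{1,0,1} = 2
G(15) = mex{2,1,2} = 0
G(16) = mex{0,0,0} = 1
G(17) = mex{1,1,1} = 0
G(18) = mex{0,2,0} = 1
G(19) = mex{1,0,1} = 2
G(20) = mex{2,1,2} = 0
G(21) = mex{0,0,0} = 1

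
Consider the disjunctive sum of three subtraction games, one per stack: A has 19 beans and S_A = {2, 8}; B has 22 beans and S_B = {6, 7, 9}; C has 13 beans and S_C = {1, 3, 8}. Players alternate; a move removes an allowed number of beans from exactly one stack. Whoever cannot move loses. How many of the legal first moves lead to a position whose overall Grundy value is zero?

Stack A, S = {2, 8}:
G(0) = 0
G(1) = mex{} = 0
G(2) = mex{0} = 1
G(3) = mex{0} = 1
G(4) = mex{1} = 0
G(5) = mex{1} = 0
G(6) = mex{0} = 1
G(7) = mex{0} = 1
G(8) = mex{1,0} = 2
G(9) = mex{1,0} = 2
G(10) = mex{2,1} = 0
G(11) = mex{2,1} = 0
G(12) = mex{0,0} = 1
G(13) = mex{0,0} = 1
G(14) = mex{1,1} = 0
G(15) = mex{1,1} = 0
G(16) = mex{0,2} = 1
G(17) = mex{0,2} = 1
G(18) = mex{1,0} = 2
G(19) = mex{1,0} = 2
G_A(19) = 2.
Stack B, S = {6, 7, 9}:
G(0) = 0
G(1) = mex{} = 0
G(2) = mex{} = 0
G(3) = mex{} = 0
G(4) = mex{} = 0
G(5) = mex{} = 0
G(6) = mex{0} = 1
G(7) = mex{0,0} = 1
G(8) = mex{0,0} = 1
G(9) = mex{0,0,0} = 1
G(10) = mex{0,0,0} = 1
G(11) = mex{0,0,0} = 1
G(12) = mex{1,0,0} = 2
G(13) = mex{1,1,0} = 2
G(14) = mex{1,1,0} = 2
G(15) = mex{1,1,1} = 0
G(16) = mex{1,1,1} = 0
G(17) = mex{1,1,1} = 0
G(18) = mex{2,1,1} = 0
G(19) = mex{2,2,1} = 0
G(20) = mex{2,2,1} = 0
G(21) = mex{0,2,2} = 1
G(22) = mex{0,0,2} = 1
G_B(22) = 1.
Stack C, S = {1, 3, 8}:
n :  0  1  2  3  4  5  6  7  8  9 10 11 12 13
G :  0  1  0  1  0  1  0  1  2  3  2  0  1  0
G_C(13) = 0.
Combined Grundy value = 2 ⊕ 1 ⊕ 0 = 3.
A winning move leaves total XOR = 0, i.e. changes one component's Grundy value g to g ⊕ X where X is the current total.
Stack A: need g' = 2⊕3 = 1. Options: 19−2→G=1, 19−8→G=0. Hits: 1.
Stack B: need g' = 1⊕3 = 2. Options: 22−6→G=0, 22−7→G=0, 22−9→G=2. Hits: 1.
Stack C: need g' = 0⊕3 = 3. Options: 13−1→G=1, 13−3→G=2, 13−8→G=1. Hits: 0.

2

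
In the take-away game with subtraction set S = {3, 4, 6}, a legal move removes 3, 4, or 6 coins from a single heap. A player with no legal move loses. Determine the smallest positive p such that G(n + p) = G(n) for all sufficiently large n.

n :  0  1  2  3  4  5  6  7  8  9 10 11 12 13 14 15 16 17 18 19
G :  0  0  0  1  1  1  2  2  2  0  0  0  1  1  1  2  2  2  0  0
G(n+9) = G(n) holds for n = 0,…,5 (a full window of length max(S) = 6), so the sequence is purely periodic with period 9.

9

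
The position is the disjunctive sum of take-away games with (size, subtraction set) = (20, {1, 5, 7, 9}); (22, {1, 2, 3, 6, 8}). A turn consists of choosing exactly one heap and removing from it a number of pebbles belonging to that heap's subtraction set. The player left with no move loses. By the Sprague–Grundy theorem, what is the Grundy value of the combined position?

Heap A, S = {1, 5, 7, 9}:
G(0) = 0
G(1) = mex{0} = 1
G(2) = mex{1} = 0
G(3) = mex{0} = 1
G(4) = mex{1} = 0
G(5) = mex{0,0} = 1
G(6) = mex{1,1} = 0
G(7) = mex{0,0,0} = 1
G(8) = mex{1,1,1} = 0
G(9) = mex{0,0,0,0} = 1
G(10) = mex{1,1,1,1} = 0
G(11) = mex{0,0,0,0} = 1
G(12) = mex{1,1,1,1} = 0
G(13) = mex{0,0,0,0} = 1
G(14) = mex{1,1,1,1} = 0
G(15) = mex{0,0,0,0} = 1
G(16) = mex{1,1,1,1} = 0
G(17) = mex{0,0,0,0} = 1
G(18) = mex{1,1,1,1} = 0
G(19) = mex{0,0,0,0} = 1
G(20) = mex{1,1,1,1} = 0
G_A(20) = 0.
Heap B, S = {1, 2, 3, 6, 8}:
n :  0  1  2  3  4  5  6  7  8  9 10 11 12 13 14 15 16 17 18 19 20 21 22
G :  0  1  2  3  0  1  2  3  4  0  1  2  3  0  1  2  3  4  0  1  2  3  0
G_B(22) = 0.
Combined Grundy value = 0 ⊕ 0 = 0.

0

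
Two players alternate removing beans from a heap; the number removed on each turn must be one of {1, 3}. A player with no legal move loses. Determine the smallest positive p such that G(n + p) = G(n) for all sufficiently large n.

2

n :  0  1  2  3  4  5  6  7  8  9 10 11 12 13 14
G :  0  1  0  1  0  1  0  1  0  1  0  1  0  1  0
G(n+2) = G(n) holds for n = 0,…,2 (a full window of length max(S) = 3), so the sequence is purely periodic with period 2.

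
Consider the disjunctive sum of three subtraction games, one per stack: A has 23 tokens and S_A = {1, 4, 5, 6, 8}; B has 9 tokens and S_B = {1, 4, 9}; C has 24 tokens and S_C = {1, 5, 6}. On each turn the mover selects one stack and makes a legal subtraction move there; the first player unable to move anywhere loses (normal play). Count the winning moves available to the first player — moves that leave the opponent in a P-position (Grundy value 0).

3

Stack A, S = {1, 4, 5, 6, 8}:
n :  0  1  2  3  4  5  6  7  8  9 10 11 12 13 14 15 16 17 18 19 20 21 22 23
G :  0  1  0  1  2  3  2  3  4  0  1  0  1  2  3  2  3  4  0  1  0  1  2  3
G_A(23) = 3.
Stack B, S = {1, 4, 9}:
G(0) = 0
G(1) = mex{0} = 1
G(2) = mex{1} = 0
G(3) = mex{0} = 1
G(4) = mex{1,0} = 2
G(5) = mex{2,1} = 0
G(6) = mex{0,0} = 1
G(7) = mex{1,1} = 0
G(8) = mex{0,2} = 1
G(9) = mex{1,0,0} = 2
G_B(9) = 2.
Stack C, S = {1, 5, 6}:
n :  0  1  2  3  4  5  6  7  8  9 10 11 12 13 14 15 16 17 18 19 20 21 22 23 24
G :  0  1  0  1  0  1  2  3  2  3  2  0  1  0  1  0  1  2  3  2  3  2  0  1  0
G_C(24) = 0.
Combined Grundy value = 3 ⊕ 2 ⊕ 0 = 1.
A winning move leaves total XOR = 0, i.e. changes one component's Grundy value g to g ⊕ X where X is the current total.
Stack A: need g' = 3⊕1 = 2. Options: 23−1→G=2, 23−4→G=1, 23−5→G=0, 23−6→G=4, 23−8→G=2. Hits: 2.
Stack B: need g' = 2⊕1 = 3. Options: 9−1→G=1, 9−4→G=0, 9−9→G=0. Hits: 0.
Stack C: need g' = 0⊕1 = 1. Options: 24−1→G=1, 24−5→G=2, 24−6→G=3. Hits: 1.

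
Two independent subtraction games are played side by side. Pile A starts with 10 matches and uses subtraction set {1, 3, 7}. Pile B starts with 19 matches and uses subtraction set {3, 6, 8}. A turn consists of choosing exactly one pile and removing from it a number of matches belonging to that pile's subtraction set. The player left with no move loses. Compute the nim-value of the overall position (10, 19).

Pile A, S = {1, 3, 7}:
G(0) = 0
G(1) = mex{0} = 1
G(2) = mex{1} = 0
G(3) = mex{0,0} = 1
G(4) = mex{1,1} = 0
G(5) = mex{0,0} = 1
G(6) = mex{1,1} = 0
G(7) = mex{0,0,0} = 1
G(8) = mex{1,1,1} = 0
G(9) = mex{0,0,0} = 1
G(10) = mex{1,1,1} = 0
G_A(10) = 0.
Pile B, S = {3, 6, 8}:
G(0) = 0
G(1) = mex{} = 0
G(2) = mex{} = 0
G(3) = mex{0} = 1
G(4) = mex{0} = 1
G(5) = mex{0} = 1
G(6) = mex{1,0} = 2
G(7) = mex{1,0} = 2
G(8) = mex{1,0,0} = 2
G(9) = mex{2,1,0} = 3
G(10) = mex{2,1,0} = 3
G(11) = mex{2,1,1} = 0
G(12) = mex{3,2,1} = 0
G(13) = mex{3,2,1} = 0
G(14) = mex{0,2,2} = 1
G(15) = mex{0,3,2} = 1
G(16) = mex{0,3,2} = 1
G(17) = mex{1,0,3} = 2
G(18) = mex{1,0,3} = 2
G(19) = mex{1,0,0} = 2
G_B(19) = 2.
Combined Grundy value = 0 ⊕ 2 = 2.

2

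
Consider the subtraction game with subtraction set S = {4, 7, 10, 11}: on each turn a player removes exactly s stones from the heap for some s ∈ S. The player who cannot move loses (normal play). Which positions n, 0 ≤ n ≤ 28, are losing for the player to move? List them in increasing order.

n :  0  1  2  3  4  5  6  7  8  9 10 11 12 13 14 15 16 17 18 19 20 21 22 23 24 25 26 27 28
G :  0  0  0  0  1  1  1  1  2  2  2  2  3  3  3  0  0  0  0  1  1  1  1  2  2  2  2  3  3
P-positions are exactly the n with G(n) = 0.

0, 1, 2, 3, 15, 16, 17, 18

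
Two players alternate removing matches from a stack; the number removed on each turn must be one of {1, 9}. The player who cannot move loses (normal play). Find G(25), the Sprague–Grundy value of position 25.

G(0) = 0
G(1) = mex{0} = 1
G(2) = mex{1} = 0
G(3) = mex{0} = 1
G(4) = mex{1} = 0
G(5) = mex{0} = 1
G(6) = mex{1} = 0
G(7) = mex{0} = 1
G(8) = mex{1} = 0
G(9) = mex{0,0} = 1
G(10) = mex{1,1} = 0
G(11) = mex{0,0} = 1
G(12) = mex{1,1} = 0
G(13) = mex{0,0} = 1
G(14) = mex{1,1} = 0
G(15) = mex{0,0} = 1
G(16) = mex{1,1} = 0
G(17) = mex{0,0} = 1
G(18) = mex{1,1} = 0
G(19) = mex{0,0} = 1
G(20) = mex{1,1} = 0
G(21) = mex{0,0} = 1
G(22) = mex{1,1} = 0
G(23) = mex{0,0} = 1
G(24) = mex{1,1} = 0
G(25) = mex{0,0} = 1

1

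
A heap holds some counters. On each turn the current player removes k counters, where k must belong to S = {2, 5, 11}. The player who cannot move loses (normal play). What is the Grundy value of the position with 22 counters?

G(0) = 0
G(1) = mex{} = 0
G(2) = mex{0} = 1
G(3) = mex{0} = 1
G(4) = mex{1} = 0
G(5) = mex{1,0} = 2
G(6) = mex{0,0} = 1
G(7) = mex{2,1} = 0
G(8) = mex{1,1} = 0
G(9) = mex{0,0} = 1
G(10) = mex{0,2} = 1
G(11) = mex{1,1,0} = 2
G(12) = mex{1,0,0} = 2
G(13) = mex{2,0,1} = 3
G(14) = mex{2,1,1} = 0
G(15) = mex{3,1,0} = 2
G(16) = mex{0,2,2} = 1
G(17) = mex{2,2,1} = 0
G(18) = mex{1,3,0} = 2
G(19) = mex{0,0,0} = 1
G(20) = mex{2,2,1} = 0
G(21) = mex{1,1,1} = 0
G(22) = mex{0,0,2} = 1

1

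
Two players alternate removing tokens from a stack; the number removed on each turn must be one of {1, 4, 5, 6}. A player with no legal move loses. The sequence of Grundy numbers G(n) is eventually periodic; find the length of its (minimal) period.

9

G(0) = 0
G(1) = mex{0} = 1
G(2) = mex{1} = 0
G(3) = mex{0} = 1
G(4) = mex{1,0} = 2
G(5) = mex{2,1,0} = 3
G(6) = mex{3,0,1,0} = 2
G(7) = mex{2,1,0,1} = 3
G(8) = mex{3,2,1,0} = 4
G(9) = mex{4,3,2,1} = 0
G(10) = mex{0,2,3,2} = 1
G(11) = mex{1,3,2,3} = 0
G(12) = mex{0,4,3,2} = 1
G(13) = mex{1,0,4,3} = 2
G(14) = mex{2,1,0,4} = 3
G(15) = mex{3,0,1,0} = 2
G(16) = mex{2,1,0,1} = 3
G(17) = mex{3,2,1,0} = 4
G(18) = mex{4,3,2,1} = 0
G(19) = mex{0,2,3,2} = 1
G(n+9) = G(n) holds for n = 0,…,5 (a full window of length max(S) = 6), so the sequence is purely periodic with period 9.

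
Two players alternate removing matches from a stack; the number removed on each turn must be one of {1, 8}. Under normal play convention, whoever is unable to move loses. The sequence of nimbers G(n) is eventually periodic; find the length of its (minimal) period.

9

n :  0  1  2  3  4  5  6  7  8  9 10 11 12 13 14 15 16 17 18 19
G :  0  1  0  1  0  1  0  1  2  0  1  0  1  0  1  0  1  2  0  1
G(n+9) = G(n) holds for n = 0,…,7 (a full window of length max(S) = 8), so the sequence is purely periodic with period 9.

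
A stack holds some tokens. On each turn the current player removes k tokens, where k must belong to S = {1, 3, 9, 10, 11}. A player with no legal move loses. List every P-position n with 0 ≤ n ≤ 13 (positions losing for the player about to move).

G(0) = 0
G(1) = mex{0} = 1
G(2) = mex{1} = 0
G(3) = mex{0,0} = 1
G(4) = mex{1,1} = 0
G(5) = mex{0,0} = 1
G(6) = mex{1,1} = 0
G(7) = mex{0,0} = 1
G(8) = mex{1,1} = 0
G(9) = mex{0,0,0} = 1
G(10) = mex{1,1,1,0} = 2
G(11) = mex{2,0,0,1,0} = 3
G(12) = mex{3,1,1,0,1} = 2
G(13) = mex{2,2,0,1,0} = 3
P-positions are exactly the n with G(n) = 0.

0, 2, 4, 6, 8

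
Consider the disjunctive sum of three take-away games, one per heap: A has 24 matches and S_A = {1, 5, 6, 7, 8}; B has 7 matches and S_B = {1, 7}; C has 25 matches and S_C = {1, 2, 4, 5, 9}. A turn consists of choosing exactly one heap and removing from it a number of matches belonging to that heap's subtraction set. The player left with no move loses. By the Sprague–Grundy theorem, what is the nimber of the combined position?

Heap A, S = {1, 5, 6, 7, 8}:
n :  0  1  2  3  4  5  6  7  8  9 10 11 12 13 14 15 16 17 18 19 20 21 22 23 24
G :  0  1  0  1  0  1  2  3  2  3  2  3  4  0  1  0  1  0  1  2  3  2  3  2  3
G_A(24) = 3.
Heap B, S = {1, 7}:
G(0) = 0
G(1) = mex{0} = 1
G(2) = mex{1} = 0
G(3) = mex{0} = 1
G(4) = mex{1} = 0
G(5) = mex{0} = 1
G(6) = mex{1} = 0
G(7) = mex{0,0} = 1
G_B(7) = 1.
Heap C, S = {1, 2, 4, 5, 9}:
n :  0  1  2  3  4  5  6  7  8  9 10 11 12 13 14 15 16 17 18 19 20 21 22 23 24 25
G :  0  1  2  0  1  2  0  1  2  3  4  5  3  0  1  2  0  1  2  0  1  2  3  4  5  3
G_C(25) = 3.
Combined Grundy value = 3 ⊕ 1 ⊕ 3 = 1.

1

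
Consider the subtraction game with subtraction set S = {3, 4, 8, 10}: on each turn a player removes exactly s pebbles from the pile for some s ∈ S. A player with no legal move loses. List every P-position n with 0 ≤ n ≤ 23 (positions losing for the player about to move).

0, 1, 2, 7, 13, 14, 19, 20

G(0) = 0
G(1) = mex{} = 0
G(2) = mex{} = 0
G(3) = mex{0} = 1
G(4) = mex{0,0} = 1
G(5) = mex{0,0} = 1
G(6) = mex{1,0} = 2
G(7) = mex{1,1} = 0
G(8) = mex{1,1,0} = 2
G(9) = mex{2,1,0} = 3
G(10) = mex{0,2,0,0} = 1
G(11) = mex{2,0,1,0} = 3
G(12) = mex{3,2,1,0} = 4
G(13) = mex{1,3,1,1} = 0
G(14) = mex{3,1,2,1} = 0
G(15) = mex{4,3,0,1} = 2
G(16) = mex{0,4,2,2} = 1
G(17) = mex{0,0,3,0} = 1
G(18) = mex{2,0,1,2} = 3
G(19) = mex{1,2,3,3} = 0
G(20) = mex{1,1,4,1} = 0
G(21) = mex{3,1,0,3} = 2
G(22) = mex{0,3,0,4} = 1
G(23) = mex{0,0,2,0} = 1
P-positions are exactly the n with G(n) = 0.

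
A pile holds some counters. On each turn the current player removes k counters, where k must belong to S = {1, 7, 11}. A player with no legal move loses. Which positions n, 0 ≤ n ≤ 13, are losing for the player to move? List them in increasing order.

0, 2, 4, 6, 8, 10, 12

n :  0  1  2  3  4  5  6  7  8  9 10 11 12 13
G :  0  1  0  1  0  1  0  1  0  1  0  1  0  1
P-positions are exactly the n with G(n) = 0.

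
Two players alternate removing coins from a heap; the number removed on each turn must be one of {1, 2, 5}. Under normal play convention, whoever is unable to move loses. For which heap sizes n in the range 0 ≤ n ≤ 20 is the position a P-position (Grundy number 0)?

n :  0  1  2  3  4  5  6  7  8  9 10 11 12 13 14 15 16 17 18 19 20
G :  0  1  2  0  1  2  0  1  2  0  1  2  0  1  2  0  1  2  0  1  2
P-positions are exactly the n with G(n) = 0.

0, 3, 6, 9, 12, 15, 18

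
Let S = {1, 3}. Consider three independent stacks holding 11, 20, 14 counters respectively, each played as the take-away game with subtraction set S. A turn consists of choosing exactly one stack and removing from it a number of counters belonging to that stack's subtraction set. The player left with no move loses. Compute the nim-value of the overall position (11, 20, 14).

All stacks use S = {1, 3}:
G(0) = 0
G(1) = mex{0} = 1
G(2) = mex{1} = 0
G(3) = mex{0,0} = 1
G(4) = mex{1,1} = 0
G(5) = mex{0,0} = 1
G(6) = mex{1,1} = 0
G(7) = mex{0,0} = 1
G(8) = mex{1,1} = 0
G(9) = mex{0,0} = 1
G(10) = mex{1,1} = 0
G(11) = mex{0,0} = 1
G(12) = mex{1,1} = 0
G(13) = mex{0,0} = 1
G(14) = mex{1,1} = 0
G(15) = mex{0,0} = 1
G(16) = mex{1,1} = 0
G(17) = mex{0,0} = 1
G(18) = mex{1,1} = 0
G(19) = mex{0,0} = 1
G(20) = mex{1,1} = 0
Stack A: G(11) = 1.
Stack B: G(20) = 0.
Stack C: G(14) = 0.
Combined Grundy value = 1 ⊕ 0 ⊕ 0 = 1.

1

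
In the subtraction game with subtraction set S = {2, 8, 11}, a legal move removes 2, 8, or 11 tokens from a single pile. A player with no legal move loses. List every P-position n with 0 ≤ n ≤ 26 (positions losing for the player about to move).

n :  0  1  2  3  4  5  6  7  8  9 10 11 12 13 14 15 16 17 18 19 20 21 22 23 24 25 26
G :  0  0  1  1  0  0  1  1  2  2  0  3  1  2  0  3  1  0  2  1  0  3  1  0  0  1  1
P-positions are exactly the n with G(n) = 0.

0, 1, 4, 5, 10, 14, 17, 20, 23, 24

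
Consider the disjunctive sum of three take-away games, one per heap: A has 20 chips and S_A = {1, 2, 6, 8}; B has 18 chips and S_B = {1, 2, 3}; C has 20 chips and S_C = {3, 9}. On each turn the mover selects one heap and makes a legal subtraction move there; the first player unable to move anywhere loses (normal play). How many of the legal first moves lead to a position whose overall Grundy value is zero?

5

Heap A, S = {1, 2, 6, 8}:
G(0) = 0
G(1) = mex{0} = 1
G(2) = mex{1,0} = 2
G(3) = mex{2,1} = 0
G(4) = mex{0,2} = 1
G(5) = mex{1,0} = 2
G(6) = mex{2,1,0} = 3
G(7) = mex{3,2,1} = 0
G(8) = mex{0,3,2,0} = 1
G(9) = mex{1,0,0,1} = 2
G(10) = mex{2,1,1,2} = 0
G(11) = mex{0,2,2,0} = 1
G(12) = mex{1,0,3,1} = 2
G(13) = mex{2,1,0,2} = 3
G(14) = mex{3,2,1,3} = 0
G(15) = mex{0,3,2,0} = 1
G(16) = mex{1,0,0,1} = 2
G(17) = mex{2,1,1,2} = 0
G(18) = mex{0,2,2,0} = 1
G(19) = mex{1,0,3,1} = 2
G(20) = mex{2,1,0,2} = 3
G_A(20) = 3.
Heap B, S = {1, 2, 3}:
G(0) = 0
G(1) = mex{0} = 1
G(2) = mex{1,0} = 2
G(3) = mex{2,1,0} = 3
G(4) = mex{3,2,1} = 0
G(5) = mex{0,3,2} = 1
G(6) = mex{1,0,3} = 2
G(7) = mex{2,1,0} = 3
G(8) = mex{3,2,1} = 0
G(9) = mex{0,3,2} = 1
G(10) = mex{1,0,3} = 2
G(11) = mex{2,1,0} = 3
G(12) = mex{3,2,1} = 0
G(13) = mex{0,3,2} = 1
G(14) = mex{1,0,3} = 2
G(15) = mex{2,1,0} = 3
G(16) = mex{3,2,1} = 0
G(17) = mex{0,3,2} = 1
G(18) = mex{1,0,3} = 2
G_B(18) = 2.
Heap C, S = {3, 9}:
G(0) = 0
G(1) = mex{} = 0
G(2) = mex{} = 0
G(3) = mex{0} = 1
G(4) = mex{0} = 1
G(5) = mex{0} = 1
G(6) = mex{1} = 0
G(7) = mex{1} = 0
G(8) = mex{1} = 0
G(9) = mex{0,0} = 1
G(10) = mex{0,0} = 1
G(11) = mex{0,0} = 1
G(12) = mex{1,1} = 0
G(13) = mex{1,1} = 0
G(14) = mex{1,1} = 0
G(15) = mex{0,0} = 1
G(16) = mex{0,0} = 1
G(17) = mex{0,0} = 1
G(18) = mex{1,1} = 0
G(19) = mex{1,1} = 0
G(20) = mex{1,1} = 0
G_C(20) = 0.
Combined Grundy value = 3 ⊕ 2 ⊕ 0 = 1.
A winning move leaves total XOR = 0, i.e. changes one component's Grundy value g to g ⊕ X where X is the current total.
Heap A: need g' = 3⊕1 = 2. Options: 20−1→G=2, 20−2→G=1, 20−6→G=0, 20−8→G=2. Hits: 2.
Heap B: need g' = 2⊕1 = 3. Options: 18−1→G=1, 18−2→G=0, 18−3→G=3. Hits: 1.
Heap C: need g' = 0⊕1 = 1. Options: 20−3→G=1, 20−9→G=1. Hits: 2.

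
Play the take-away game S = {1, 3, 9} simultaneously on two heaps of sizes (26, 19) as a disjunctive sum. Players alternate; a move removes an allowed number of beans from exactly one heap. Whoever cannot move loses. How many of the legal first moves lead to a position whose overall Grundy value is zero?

6

All heaps use S = {1, 3, 9}:
G(0) = 0
G(1) = mex{0} = 1
G(2) = mex{1} = 0
G(3) = mex{0,0} = 1
G(4) = mex{1,1} = 0
G(5) = mex{0,0} = 1
G(6) = mex{1,1} = 0
G(7) = mex{0,0} = 1
G(8) = mex{1,1} = 0
G(9) = mex{0,0,0} = 1
G(10) = mex{1,1,1} = 0
G(11) = mex{0,0,0} = 1
G(12) = mex{1,1,1} = 0
G(13) = mex{0,0,0} = 1
G(14) = mex{1,1,1} = 0
G(15) = mex{0,0,0} = 1
G(16) = mex{1,1,1} = 0
G(17) = mex{0,0,0} = 1
G(18) = mex{1,1,1} = 0
G(19) = mex{0,0,0} = 1
G(20) = mex{1,1,1} = 0
G(21) = mex{0,0,0} = 1
G(22) = mex{1,1,1} = 0
G(23) = mex{0,0,0} = 1
G(24) = mex{1,1,1} = 0
G(25) = mex{0,0,0} = 1
G(26) = mex{1,1,1} = 0
Heap A: G(26) = 0.
Heap B: G(19) = 1.
Combined Grundy value = 0 ⊕ 1 = 1.
A winning move leaves total XOR = 0, i.e. changes one component's Grundy value g to g ⊕ X where X is the current total.
Heap A: need g' = 0⊕1 = 1. Options: 26−1→G=1, 26−3→G=1, 26−9→G=1. Hits: 3.
Heap B: need g' = 1⊕1 = 0. Options: 19−1→G=0, 19−3→G=0, 19−9→G=0. Hits: 3.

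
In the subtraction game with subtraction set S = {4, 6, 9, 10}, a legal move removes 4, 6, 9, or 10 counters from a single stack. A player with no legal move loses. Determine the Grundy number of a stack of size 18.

n :  0  1  2  3  4  5  6  7  8  9 10 11 12 13 14 15 16 17 18
G :  0  0  0  0  1  1  1  1  2  2  2  2  3  3  0  0  0  0  1

1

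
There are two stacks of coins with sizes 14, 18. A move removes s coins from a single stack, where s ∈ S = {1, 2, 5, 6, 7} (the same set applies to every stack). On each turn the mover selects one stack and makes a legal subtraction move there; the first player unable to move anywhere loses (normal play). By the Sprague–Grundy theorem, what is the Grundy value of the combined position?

4

All stacks use S = {1, 2, 5, 6, 7}:
n :  0  1  2  3  4  5  6  7  8  9 10 11 12 13 14 15 16 17 18
G :  0  1  2  0  1  2  3  4  5  3  4  0  1  2  0  1  2  3  4
Stack A: G(14) = 0.
Stack B: G(18) = 4.
Combined Grundy value = 0 ⊕ 4 = 4.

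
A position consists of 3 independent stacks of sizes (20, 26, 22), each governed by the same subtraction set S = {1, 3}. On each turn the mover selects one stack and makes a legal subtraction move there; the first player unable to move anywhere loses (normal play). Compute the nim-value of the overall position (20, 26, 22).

All stacks use S = {1, 3}:
n :  0  1  2  3  4  5  6  7  8  9 10 11 12 13 14 15 16 17 18 19 20 21 22 23 24 25 26
G :  0  1  0  1  0  1  0  1  0  1  0  1  0  1  0  1  0  1  0  1  0  1  0  1  0  1  0
Stack A: G(20) = 0.
Stack B: G(26) = 0.
Stack C: G(22) = 0.
Combined Grundy value = 0 ⊕ 0 ⊕ 0 = 0.

0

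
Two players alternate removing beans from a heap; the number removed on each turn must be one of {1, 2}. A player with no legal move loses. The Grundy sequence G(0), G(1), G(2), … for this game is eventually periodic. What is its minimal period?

n :  0  1  2  3  4  5  6  7  8  9 10 11 12 13 14
G :  0  1  2  0  1  2  0  1  2  0  1  2  0  1  2
G(n+3) = G(n) holds for n = 0,…,1 (a full window of length max(S) = 2), so the sequence is purely periodic with period 3.

3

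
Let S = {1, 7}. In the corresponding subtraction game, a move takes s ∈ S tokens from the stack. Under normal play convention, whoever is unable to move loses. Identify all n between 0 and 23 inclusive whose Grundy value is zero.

0, 2, 4, 6, 8, 10, 12, 14, 16, 18, 20, 22

G(0) = 0
G(1) = mex{0} = 1
G(2) = mex{1} = 0
G(3) = mex{0} = 1
G(4) = mex{1} = 0
G(5) = mex{0} = 1
G(6) = mex{1} = 0
G(7) = mex{0,0} = 1
G(8) = mex{1,1} = 0
G(9) = mex{0,0} = 1
G(10) = mex{1,1} = 0
G(11) = mex{0,0} = 1
G(12) = mex{1,1} = 0
G(13) = mex{0,0} = 1
G(14) = mex{1,1} = 0
G(15) = mex{0,0} = 1
G(16) = mex{1,1} = 0
G(17) = mex{0,0} = 1
G(18) = mex{1,1} = 0
G(19) = mex{0,0} = 1
G(20) = mex{1,1} = 0
G(21) = mex{0,0} = 1
G(22) = mex{1,1} = 0
G(23) = mex{0,0} = 1
P-positions are exactly the n with G(n) = 0.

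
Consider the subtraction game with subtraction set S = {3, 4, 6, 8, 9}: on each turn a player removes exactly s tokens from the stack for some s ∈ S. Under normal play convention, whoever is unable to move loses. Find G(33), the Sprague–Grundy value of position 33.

3

n :  0  1  2  3  4  5  6  7  8  9 10 11 12 13 14 15 16 17 18 19 20 21 22 23 24 25 26 27 28 29 30 31 32 33
G :  0  0  0  1  1  1  2  2  2  3  3  3  0  0  0  1  1  1  2  2  2  3  3  3  0  0  0  1  1  1  2  2  2  3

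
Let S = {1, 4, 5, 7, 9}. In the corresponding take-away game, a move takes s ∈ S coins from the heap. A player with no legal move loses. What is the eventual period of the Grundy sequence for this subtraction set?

G(0) = 0
G(1) = mex{0} = 1
G(2) = mex{1} = 0
G(3) = mex{0} = 1
G(4) = mex{1,0} = 2
G(5) = mex{2,1,0} = 3
G(6) = mex{3,0,1} = 2
G(7) = mex{2,1,0,0} = 3
G(8) = mex{3,2,1,1} = 0
G(9) = mex{0,3,2,0,0} = 1
G(10) = mex{1,2,3,1,1} = 0
G(11) = mex{0,3,2,2,0} = 1
G(12) = mex{1,0,3,3,1} = 2
G(13) = mex{2,1,0,2,2} = 3
G(14) = mex{3,0,1,3,3} = 2
G(15) = mex{2,1,0,0,2} = 3
G(16) = mex{3,2,1,1,3} = 0
G(17) = mex{0,3,2,0,0} = 1
G(18) = mex{1,2,3,1,1} = 0
G(n+8) = G(n) holds for n = 0,…,8 (a full window of length max(S) = 9), so the sequence is purely periodic with period 8.

8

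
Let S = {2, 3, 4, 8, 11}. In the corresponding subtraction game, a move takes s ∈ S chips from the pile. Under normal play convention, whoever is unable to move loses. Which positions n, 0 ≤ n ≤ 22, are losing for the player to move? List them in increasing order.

0, 1, 6, 7, 13, 19, 20

G(0) = 0
G(1) = mex{} = 0
G(2) = mex{0} = 1
G(3) = mex{0,0} = 1
G(4) = mex{1,0,0} = 2
G(5) = mex{1,1,0} = 2
G(6) = mex{2,1,1} = 0
G(7) = mex{2,2,1} = 0
G(8) = mex{0,2,2,0} = 1
G(9) = mex{0,0,2,0} = 1
G(10) = mex{1,0,0,1} = 2
G(11) = mex{1,1,0,1,0} = 2
G(12) = mex{2,1,1,2,0} = 3
G(13) = mex{2,2,1,2,1} = 0
G(14) = mex{3,2,2,0,1} = 4
G(15) = mex{0,3,2,0,2} = 1
G(16) = mex{4,0,3,1,2} = 5
G(17) = mex{1,4,0,1,0} = 2
G(18) = mex{5,1,4,2,0} = 3
G(19) = mex{2,5,1,2,1} = 0
G(20) = mex{3,2,5,3,1} = 0
G(21) = mex{0,3,2,0,2} = 1
G(22) = mex{0,0,3,4,2} = 1
P-positions are exactly the n with G(n) = 0.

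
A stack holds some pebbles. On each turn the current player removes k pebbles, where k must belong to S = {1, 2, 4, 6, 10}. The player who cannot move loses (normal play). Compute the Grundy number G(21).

2

n :  0  1  2  3  4  5  6  7  8  9 10 11 12 13 14 15 16 17 18 19 20 21
G :  0  1  2  0  1  2  3  4  0  1  2  0  1  2  3  4  0  1  2  0  1  2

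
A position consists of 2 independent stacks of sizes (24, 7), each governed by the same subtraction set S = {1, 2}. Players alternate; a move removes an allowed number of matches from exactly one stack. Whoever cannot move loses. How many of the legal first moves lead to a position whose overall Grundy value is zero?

2

All stacks use S = {1, 2}:
G(0) = 0
G(1) = mex{0} = 1
G(2) = mex{1,0} = 2
G(3) = mex{2,1} = 0
G(4) = mex{0,2} = 1
G(5) = mex{1,0} = 2
G(6) = mex{2,1} = 0
G(7) = mex{0,2} = 1
G(8) = mex{1,0} = 2
G(9) = mex{2,1} = 0
G(10) = mex{0,2} = 1
G(11) = mex{1,0} = 2
G(12) = mex{2,1} = 0
G(13) = mex{0,2} = 1
G(14) = mex{1,0} = 2
G(15) = mex{2,1} = 0
G(16) = mex{0,2} = 1
G(17) = mex{1,0} = 2
G(18) = mex{2,1} = 0
G(19) = mex{0,2} = 1
G(20) = mex{1,0} = 2
G(21) = mex{2,1} = 0
G(22) = mex{0,2} = 1
G(23) = mex{1,0} = 2
G(24) = mex{2,1} = 0
Stack A: G(24) = 0.
Stack B: G(7) = 1.
Combined Grundy value = 0 ⊕ 1 = 1.
A winning move leaves total XOR = 0, i.e. changes one component's Grundy value g to g ⊕ X where X is the current total.
Stack A: need g' = 0⊕1 = 1. Options: 24−1→G=2, 24−2→G=1. Hits: 1.
Stack B: need g' = 1⊕1 = 0. Options: 7−1→G=0, 7−2→G=2. Hits: 1.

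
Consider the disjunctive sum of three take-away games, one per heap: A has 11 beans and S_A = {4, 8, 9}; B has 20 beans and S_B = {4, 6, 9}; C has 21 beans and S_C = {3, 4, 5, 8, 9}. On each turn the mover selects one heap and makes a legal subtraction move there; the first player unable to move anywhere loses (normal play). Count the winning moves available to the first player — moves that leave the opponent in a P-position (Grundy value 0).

Heap A, S = {4, 8, 9}:
G(0) = 0
G(1) = mex{} = 0
G(2) = mex{} = 0
G(3) = mex{} = 0
G(4) = mex{0} = 1
G(5) = mex{0} = 1
G(6) = mex{0} = 1
G(7) = mex{0} = 1
G(8) = mex{1,0} = 2
G(9) = mex{1,0,0} = 2
G(10) = mex{1,0,0} = 2
G(11) = mex{1,0,0} = 2
G_A(11) = 2.
Heap B, S = {4, 6, 9}:
n :  0  1  2  3  4  5  6  7  8  9 10 11 12 13 14 15 16 17 18 19 20
G :  0  0  0  0  1  1  1  1  2  2  2  2  3  0  0  0  0  1  1  1  1
G_B(20) = 1.
Heap C, S = {3, 4, 5, 8, 9}:
n :  0  1  2  3  4  5  6  7  8  9 10 11 12 13 14 15 16 17 18 19 20 21
G :  0  0  0  1  1  1  2  2  2  3  3  3  0  0  0  1  1  1  2  2  2  3
G_C(21) = 3.
Combined Grundy value = 2 ⊕ 1 ⊕ 3 = 0.
A winning move leaves total XOR = 0, i.e. changes one component's Grundy value g to g ⊕ X where X is the current total.
Heap A: target g' = 2⊕0 = 2, but every legal move changes the Grundy value (mex property), so 0 moves.
Heap B: target g' = 1⊕0 = 1, but every legal move changes the Grundy value (mex property), so 0 moves.
Heap C: target g' = 3⊕0 = 3, but every legal move changes the Grundy value (mex property), so 0 moves.

0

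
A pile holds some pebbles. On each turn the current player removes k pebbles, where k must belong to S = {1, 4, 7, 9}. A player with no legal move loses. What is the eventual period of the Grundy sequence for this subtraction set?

G(0) = 0
G(1) = mex{0} = 1
G(2) = mex{1} = 0
G(3) = mex{0} = 1
G(4) = mex{1,0} = 2
G(5) = mex{2,1} = 0
G(6) = mex{0,0} = 1
G(7) = mex{1,1,0} = 2
G(8) = mex{2,2,1} = 0
G(9) = mex{0,0,0,0} = 1
G(10) = mex{1,1,1,1} = 0
G(11) = mex{0,2,2,0} = 1
G(12) = mex{1,0,0,1} = 2
G(13) = mex{2,1,1,2} = 0
G(14) = mex{0,0,2,0} = 1
G(15) = mex{1,1,0,1} = 2
G(16) = mex{2,2,1,2} = 0
G(17) = mex{0,0,0,0} = 1
G(18) = mex{1,1,1,1} = 0
G(n+8) = G(n) holds for n = 0,…,8 (a full window of length max(S) = 9), so the sequence is purely periodic with period 8.

8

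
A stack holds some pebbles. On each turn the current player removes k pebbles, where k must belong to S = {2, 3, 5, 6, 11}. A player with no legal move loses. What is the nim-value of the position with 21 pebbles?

2

n :  0  1  2  3  4  5  6  7  8  9 10 11 12 13 14 15 16 17 18 19 20 21
G :  0  0  1  1  2  2  3  3  0  0  1  1  2  2  3  3  0  0  1  1  2  2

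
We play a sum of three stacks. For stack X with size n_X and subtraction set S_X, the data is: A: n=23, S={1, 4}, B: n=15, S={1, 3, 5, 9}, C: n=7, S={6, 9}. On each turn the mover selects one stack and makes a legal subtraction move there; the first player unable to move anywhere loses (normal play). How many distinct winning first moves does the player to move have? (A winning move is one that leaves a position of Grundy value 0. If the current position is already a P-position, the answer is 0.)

6

Stack A, S = {1, 4}:
G(0) = 0
G(1) = mex{0} = 1
G(2) = mex{1} = 0
G(3) = mex{0} = 1
G(4) = mex{1,0} = 2
G(5) = mex{2,1} = 0
G(6) = mex{0,0} = 1
G(7) = mex{1,1} = 0
G(8) = mex{0,2} = 1
G(9) = mex{1,0} = 2
G(10) = mex{2,1} = 0
G(11) = mex{0,0} = 1
G(12) = mex{1,1} = 0
G(13) = mex{0,2} = 1
G(14) = mex{1,0} = 2
G(15) = mex{2,1} = 0
G(16) = mex{0,0} = 1
G(17) = mex{1,1} = 0
G(18) = mex{0,2} = 1
G(19) = mex{1,0} = 2
G(20) = mex{2,1} = 0
G(21) = mex{0,0} = 1
G(22) = mex{1,1} = 0
G(23) = mex{0,2} = 1
G_A(23) = 1.
Stack B, S = {1, 3, 5, 9}:
G(0) = 0
G(1) = mex{0} = 1
G(2) = mex{1} = 0
G(3) = mex{0,0} = 1
G(4) = mex{1,1} = 0
G(5) = mex{0,0,0} = 1
G(6) = mex{1,1,1} = 0
G(7) = mex{0,0,0} = 1
G(8) = mex{1,1,1} = 0
G(9) = mex{0,0,0,0} = 1
G(10) = mex{1,1,1,1} = 0
G(11) = mex{0,0,0,0} = 1
G(12) = mex{1,1,1,1} = 0
G(13) = mex{0,0,0,0} = 1
G(14) = mex{1,1,1,1} = 0
G(15) = mex{0,0,0,0} = 1
G_B(15) = 1.
Stack C, S = {6, 9}:
G(0) = 0
G(1) = mex{} = 0
G(2) = mex{} = 0
G(3) = mex{} = 0
G(4) = mex{} = 0
G(5) = mex{} = 0
G(6) = mex{0} = 1
G(7) = mex{0} = 1
G_C(7) = 1.
Combined Grundy value = 1 ⊕ 1 ⊕ 1 = 1.
A winning move leaves total XOR = 0, i.e. changes one component's Grundy value g to g ⊕ X where X is the current total.
Stack A: need g' = 1⊕1 = 0. Options: 23−1→G=0, 23−4→G=2. Hits: 1.
Stack B: need g' = 1⊕1 = 0. Options: 15−1→G=0, 15−3→G=0, 15−5→G=0, 15−9→G=0. Hits: 4.
Stack C: need g' = 1⊕1 = 0. Options: 7−6→G=0. Hits: 1.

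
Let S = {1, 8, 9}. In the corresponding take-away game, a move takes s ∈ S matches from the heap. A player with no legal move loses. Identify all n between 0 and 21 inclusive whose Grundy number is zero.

0, 2, 4, 6, 16, 18, 20

G(0) = 0
G(1) = mex{0} = 1
G(2) = mex{1} = 0
G(3) = mex{0} = 1
G(4) = mex{1} = 0
G(5) = mex{0} = 1
G(6) = mex{1} = 0
G(7) = mex{0} = 1
G(8) = mex{1,0} = 2
G(9) = mex{2,1,0} = 3
G(10) = mex{3,0,1} = 2
G(11) = mex{2,1,0} = 3
G(12) = mex{3,0,1} = 2
G(13) = mex{2,1,0} = 3
G(14) = mex{3,0,1} = 2
G(15) = mex{2,1,0} = 3
G(16) = mex{3,2,1} = 0
G(17) = mex{0,3,2} = 1
G(18) = mex{1,2,3} = 0
G(19) = mex{0,3,2} = 1
G(20) = mex{1,2,3} = 0
G(21) = mex{0,3,2} = 1
P-positions are exactly the n with G(n) = 0.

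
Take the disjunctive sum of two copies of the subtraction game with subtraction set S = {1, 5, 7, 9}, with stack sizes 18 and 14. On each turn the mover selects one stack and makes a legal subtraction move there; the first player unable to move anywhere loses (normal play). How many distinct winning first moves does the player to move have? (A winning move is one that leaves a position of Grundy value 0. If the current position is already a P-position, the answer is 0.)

0

All stacks use S = {1, 5, 7, 9}:
G(0) = 0
G(1) = mex{0} = 1
G(2) = mex{1} = 0
G(3) = mex{0} = 1
G(4) = mex{1} = 0
G(5) = mex{0,0} = 1
G(6) = mex{1,1} = 0
G(7) = mex{0,0,0} = 1
G(8) = mex{1,1,1} = 0
G(9) = mex{0,0,0,0} = 1
G(10) = mex{1,1,1,1} = 0
G(11) = mex{0,0,0,0} = 1
G(12) = mex{1,1,1,1} = 0
G(13) = mex{0,0,0,0} = 1
G(14) = mex{1,1,1,1} = 0
G(15) = mex{0,0,0,0} = 1
G(16) = mex{1,1,1,1} = 0
G(17) = mex{0,0,0,0} = 1
G(18) = mex{1,1,1,1} = 0
Stack A: G(18) = 0.
Stack B: G(14) = 0.
Combined Grundy value = 0 ⊕ 0 = 0.
A winning move leaves total XOR = 0, i.e. changes one component's Grundy value g to g ⊕ X where X is the current total.
Stack A: target g' = 0⊕0 = 0, but every legal move changes the Grundy value (mex property), so 0 moves.
Stack B: target g' = 0⊕0 = 0, but every legal move changes the Grundy value (mex property), so 0 moves.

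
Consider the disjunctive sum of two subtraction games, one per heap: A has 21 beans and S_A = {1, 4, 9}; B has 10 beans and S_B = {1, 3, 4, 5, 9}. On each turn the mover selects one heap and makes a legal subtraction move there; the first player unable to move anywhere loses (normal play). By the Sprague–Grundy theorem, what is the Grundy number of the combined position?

Heap A, S = {1, 4, 9}:
G(0) = 0
G(1) = mex{0} = 1
G(2) = mex{1} = 0
G(3) = mex{0} = 1
G(4) = mex{1,0} = 2
G(5) = mex{2,1} = 0
G(6) = mex{0,0} = 1
G(7) = mex{1,1} = 0
G(8) = mex{0,2} = 1
G(9) = mex{1,0,0} = 2
G(10) = mex{2,1,1} = 0
G(11) = mex{0,0,0} = 1
G(12) = mex{1,1,1} = 0
G(13) = mex{0,2,2} = 1
G(14) = mex{1,0,0} = 2
G(15) = mex{2,1,1} = 0
G(16) = mex{0,0,0} = 1
G(17) = mex{1,1,1} = 0
G(18) = mex{0,2,2} = 1
G(19) = mex{1,0,0} = 2
G(20) = mex{2,1,1} = 0
G(21) = mex{0,0,0} = 1
G_A(21) = 1.
Heap B, S = {1, 3, 4, 5, 9}:
n :  0  1  2  3  4  5  6  7  8  9 10
G :  0  1  0  1  2  3  2  3  0  1  0
G_B(10) = 0.
Combined Grundy value = 1 ⊕ 0 = 1.

1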